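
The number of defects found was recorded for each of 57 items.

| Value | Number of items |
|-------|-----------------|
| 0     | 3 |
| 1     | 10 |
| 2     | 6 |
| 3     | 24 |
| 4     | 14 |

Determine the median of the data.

3

Cumulative frequencies: 3, 13, 19, 43, 57
n = 57, so the median is the value in position (n+1)/2 = 29.
Position 29 falls at value 3.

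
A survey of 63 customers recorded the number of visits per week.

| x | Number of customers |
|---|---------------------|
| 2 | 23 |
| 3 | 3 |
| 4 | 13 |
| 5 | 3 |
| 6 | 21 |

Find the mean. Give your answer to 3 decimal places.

Values: 2, 3, 4, 5, 6
Σfx = 23×2 + 3×3 + 13×4 + 3×5 + 21×6 = 248
n = Σf = 63
Mean = 248 / 63 = 3.9365

3.937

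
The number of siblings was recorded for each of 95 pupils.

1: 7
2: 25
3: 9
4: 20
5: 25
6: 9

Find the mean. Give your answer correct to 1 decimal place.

Values: 1, 2, 3, 4, 5, 6
Σfx = 7×1 + 25×2 + 9×3 + 20×4 + 25×5 + 9×6 = 343
n = Σf = 95
Mean = 343 / 95 = 3.6105

3.6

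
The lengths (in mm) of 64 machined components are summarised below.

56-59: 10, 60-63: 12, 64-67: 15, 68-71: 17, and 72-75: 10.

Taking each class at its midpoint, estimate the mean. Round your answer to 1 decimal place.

Midpoints: 57.5, 61.5, 65.5, 69.5, 73.5
Σfm = 10×57.5 + 12×61.5 + 15×65.5 + 17×69.5 + 10×73.5 = 4212
n = Σf = 64
Mean = 4212 / 64 = 65.8125

65.8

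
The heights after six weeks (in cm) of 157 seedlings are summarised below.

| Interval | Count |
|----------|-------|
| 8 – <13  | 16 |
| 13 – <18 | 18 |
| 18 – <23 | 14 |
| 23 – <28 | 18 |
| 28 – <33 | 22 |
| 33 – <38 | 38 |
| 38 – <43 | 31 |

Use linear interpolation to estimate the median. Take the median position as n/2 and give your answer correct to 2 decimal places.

30.84

Cumulative frequencies: 16, 34, 48, 66, 88, 126, 157
n = 157; position = n/2 = 78.5.
This falls in the class 28 – <33: L = 28, F = 66, f = 22, h = 5.
Median ≈ 28 + ((78.5 − 66) / 22) × 5 = 30.8409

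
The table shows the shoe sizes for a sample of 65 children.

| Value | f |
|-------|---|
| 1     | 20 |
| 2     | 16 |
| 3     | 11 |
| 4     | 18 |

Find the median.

2

Cumulative frequencies: 20, 36, 47, 65
n = 65, so the median is the value in position (n+1)/2 = 33.
Position 33 falls at value 2.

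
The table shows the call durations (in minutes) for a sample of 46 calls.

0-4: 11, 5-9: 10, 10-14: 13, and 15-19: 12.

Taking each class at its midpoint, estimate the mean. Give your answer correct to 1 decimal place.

9.8

Midpoints: 2, 7, 12, 17
Σfm = 11×2 + 10×7 + 13×12 + 12×17 = 452
n = Σf = 46
Mean = 452 / 46 = 9.8261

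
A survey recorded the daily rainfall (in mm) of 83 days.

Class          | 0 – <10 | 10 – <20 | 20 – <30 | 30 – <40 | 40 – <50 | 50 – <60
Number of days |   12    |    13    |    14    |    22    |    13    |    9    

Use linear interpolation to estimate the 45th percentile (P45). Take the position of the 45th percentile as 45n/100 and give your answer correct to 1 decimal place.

Cumulative frequencies: 12, 25, 39, 61, 74, 83
n = 83; position = 45n/100 = 37.35.
This falls in the class 20 – <30: L = 20, F = 25, f = 14, h = 10.
45th percentile ≈ 20 + ((37.35 − 25) / 14) × 10 = 28.8214

28.8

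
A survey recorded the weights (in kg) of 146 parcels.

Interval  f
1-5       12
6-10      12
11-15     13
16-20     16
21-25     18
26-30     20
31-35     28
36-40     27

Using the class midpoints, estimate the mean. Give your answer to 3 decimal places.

Midpoints: 3, 8, 13, 18, 23, 28, 33, 38
Σfm = 12×3 + 12×8 + 13×13 + 16×18 + 18×23 + 20×28 + 28×33 + 27×38 = 3513
n = Σf = 146
Mean = 3513 / 146 = 24.0616

24.062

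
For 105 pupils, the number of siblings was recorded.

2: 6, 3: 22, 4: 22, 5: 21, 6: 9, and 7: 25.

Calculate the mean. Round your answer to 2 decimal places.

4.76

Values: 2, 3, 4, 5, 6, 7
Σfx = 6×2 + 22×3 + 22×4 + 21×5 + 9×6 + 25×7 = 500
n = Σf = 105
Mean = 500 / 105 = 4.7619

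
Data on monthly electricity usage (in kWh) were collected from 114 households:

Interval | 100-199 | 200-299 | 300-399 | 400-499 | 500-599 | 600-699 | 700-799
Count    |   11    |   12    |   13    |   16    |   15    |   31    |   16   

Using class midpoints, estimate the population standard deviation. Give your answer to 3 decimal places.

Midpoints: 149.5, 249.5, 349.5, 449.5, 549.5, 649.5, 749.5
n = 114, Σfm = 56743, mean = 497.7456
Σfm² = 32408228.5
Σf(m − x̄)² = Σfm² − (Σfm)²/n = 32408228.5 − 56743²/114 = 4164649.1228
Population variance = 4164649.1228 / 114 = 36532.0098
Standard deviation = √36532.0098 = 191.1335

191.133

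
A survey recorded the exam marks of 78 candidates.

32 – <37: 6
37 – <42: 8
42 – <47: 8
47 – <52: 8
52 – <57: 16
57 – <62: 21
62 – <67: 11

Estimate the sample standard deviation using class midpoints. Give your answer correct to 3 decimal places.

9.227

Midpoints: 34.5, 39.5, 44.5, 49.5, 54.5, 59.5, 64.5
n = 78, Σfm = 4106, mean = 52.6410
Σfm² = 222699.5
Σf(m − x̄)² = Σfm² − (Σfm)²/n = 222699.5 − 4106²/78 = 6555.4487
Sample variance = 6555.4487 / 77 = 85.1357
Standard deviation = √85.1357 = 9.2269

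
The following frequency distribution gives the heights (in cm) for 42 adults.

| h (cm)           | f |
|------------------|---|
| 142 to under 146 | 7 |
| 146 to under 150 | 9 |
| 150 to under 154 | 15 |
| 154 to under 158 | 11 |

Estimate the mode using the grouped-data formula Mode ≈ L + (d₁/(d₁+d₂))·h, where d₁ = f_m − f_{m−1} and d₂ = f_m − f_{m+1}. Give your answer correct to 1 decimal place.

Modal class: 150 to under 154 (highest frequency 15).
d₁ = 15 − 9 = 6, d₂ = 15 − 11 = 4
Mode ≈ 150 + (6/(6+4)) × 4 = 150 + 2.4000 = 152.4000

152.4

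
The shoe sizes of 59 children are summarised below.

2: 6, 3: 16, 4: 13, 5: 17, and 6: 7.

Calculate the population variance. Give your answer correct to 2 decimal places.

1.44

Values: 2, 3, 4, 5, 6
n = 59, Σfx = 239, mean = 4.0508
Σfx² = 1053
Σf(x − x̄)² = Σfx² − (Σfx)²/n = 1053 − 239²/59 = 84.8475
Population variance = 84.8475 / 59 = 1.4381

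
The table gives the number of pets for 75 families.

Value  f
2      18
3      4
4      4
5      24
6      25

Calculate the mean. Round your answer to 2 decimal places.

Values: 2, 3, 4, 5, 6
Σfx = 18×2 + 4×3 + 4×4 + 24×5 + 25×6 = 334
n = Σf = 75
Mean = 334 / 75 = 4.4533

4.45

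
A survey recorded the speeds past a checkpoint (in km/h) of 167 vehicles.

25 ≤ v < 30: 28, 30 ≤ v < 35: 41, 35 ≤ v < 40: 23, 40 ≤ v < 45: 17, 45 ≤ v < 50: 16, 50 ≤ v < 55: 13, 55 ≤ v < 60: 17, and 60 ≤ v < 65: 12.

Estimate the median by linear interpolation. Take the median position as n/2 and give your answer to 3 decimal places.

Cumulative frequencies: 28, 69, 92, 109, 125, 138, 155, 167
n = 167; position = n/2 = 83.5.
This falls in the class 35 ≤ v < 40: L = 35, F = 69, f = 23, h = 5.
Median ≈ 35 + ((83.5 − 69) / 23) × 5 = 38.1522

38.152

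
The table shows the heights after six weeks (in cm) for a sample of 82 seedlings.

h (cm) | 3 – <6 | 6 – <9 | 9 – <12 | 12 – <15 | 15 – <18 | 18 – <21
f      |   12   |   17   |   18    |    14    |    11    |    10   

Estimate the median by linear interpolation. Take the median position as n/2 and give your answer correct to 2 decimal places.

Cumulative frequencies: 12, 29, 47, 61, 72, 82
n = 82; position = n/2 = 41.
This falls in the class 9 – <12: L = 9, F = 29, f = 18, h = 3.
Median ≈ 9 + ((41 − 29) / 18) × 3 = 11.0000

11.00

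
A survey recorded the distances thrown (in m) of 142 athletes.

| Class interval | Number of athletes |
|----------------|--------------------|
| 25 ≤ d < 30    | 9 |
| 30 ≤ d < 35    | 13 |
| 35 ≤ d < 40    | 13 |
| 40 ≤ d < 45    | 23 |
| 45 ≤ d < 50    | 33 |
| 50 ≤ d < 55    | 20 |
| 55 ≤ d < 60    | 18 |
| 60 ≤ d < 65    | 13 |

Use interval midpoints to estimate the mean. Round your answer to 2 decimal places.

46.48

Midpoints: 27.5, 32.5, 37.5, 42.5, 47.5, 52.5, 57.5, 62.5
Σfm = 9×27.5 + 13×32.5 + 13×37.5 + 23×42.5 + 33×47.5 + 20×52.5 + 18×57.5 + 13×62.5 = 6600
n = Σf = 142
Mean = 6600 / 142 = 46.4789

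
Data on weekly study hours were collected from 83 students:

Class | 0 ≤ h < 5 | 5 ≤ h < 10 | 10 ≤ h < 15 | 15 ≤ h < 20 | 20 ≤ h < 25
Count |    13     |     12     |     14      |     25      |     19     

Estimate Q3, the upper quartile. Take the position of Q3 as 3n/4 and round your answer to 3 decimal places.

19.650

Cumulative frequencies: 13, 25, 39, 64, 83
n = 83; position = 3n/4 = 62.25.
This falls in the class 15 ≤ h < 20: L = 15, F = 39, f = 25, h = 5.
Upper quartile ≈ 15 + ((62.25 − 39) / 25) × 5 = 19.6500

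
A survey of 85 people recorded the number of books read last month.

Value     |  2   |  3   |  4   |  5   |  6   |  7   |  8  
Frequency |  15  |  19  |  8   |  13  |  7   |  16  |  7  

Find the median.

Cumulative frequencies: 15, 34, 42, 55, 62, 78, 85
n = 85, so the median is the value in position (n+1)/2 = 43.
Position 43 falls at value 5.

5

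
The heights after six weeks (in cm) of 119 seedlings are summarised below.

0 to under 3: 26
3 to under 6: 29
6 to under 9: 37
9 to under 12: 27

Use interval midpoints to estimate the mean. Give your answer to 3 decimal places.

Midpoints: 1.5, 4.5, 7.5, 10.5
Σfm = 26×1.5 + 29×4.5 + 37×7.5 + 27×10.5 = 730.5
n = Σf = 119
Mean = 730.5 / 119 = 6.1387

6.139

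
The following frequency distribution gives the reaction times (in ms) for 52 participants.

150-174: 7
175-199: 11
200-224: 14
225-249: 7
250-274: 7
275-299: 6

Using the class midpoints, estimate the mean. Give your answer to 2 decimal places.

Midpoints: 162, 187, 212, 237, 262, 287
Σfm = 7×162 + 11×187 + 14×212 + 7×237 + 7×262 + 6×287 = 11374
n = Σf = 52
Mean = 11374 / 52 = 218.7308

218.73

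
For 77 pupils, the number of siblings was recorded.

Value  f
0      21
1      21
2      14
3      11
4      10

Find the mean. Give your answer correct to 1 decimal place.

Values: 0, 1, 2, 3, 4
Σfx = 21×0 + 21×1 + 14×2 + 11×3 + 10×4 = 122
n = Σf = 77
Mean = 122 / 77 = 1.5844

1.6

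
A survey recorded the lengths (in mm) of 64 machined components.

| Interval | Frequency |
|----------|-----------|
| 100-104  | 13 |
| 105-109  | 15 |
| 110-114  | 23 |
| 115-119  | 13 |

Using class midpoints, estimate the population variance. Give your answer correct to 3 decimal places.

Midpoints: 102, 107, 112, 117
n = 64, Σfm = 7028, mean = 109.8125
Σfm² = 773456
Σf(m − x̄)² = Σfm² − (Σfm)²/n = 773456 − 7028²/64 = 1693.7500
Population variance = 1693.7500 / 64 = 26.4648

26.465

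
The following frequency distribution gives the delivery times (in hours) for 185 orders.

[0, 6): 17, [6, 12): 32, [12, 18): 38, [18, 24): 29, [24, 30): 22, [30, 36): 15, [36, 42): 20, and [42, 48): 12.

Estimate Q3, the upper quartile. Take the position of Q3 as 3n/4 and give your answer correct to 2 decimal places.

Cumulative frequencies: 17, 49, 87, 116, 138, 153, 173, 185
n = 185; position = 3n/4 = 138.75.
This falls in the class [30, 36): L = 30, F = 138, f = 15, h = 6.
Upper quartile ≈ 30 + ((138.75 − 138) / 15) × 6 = 30.3000

30.30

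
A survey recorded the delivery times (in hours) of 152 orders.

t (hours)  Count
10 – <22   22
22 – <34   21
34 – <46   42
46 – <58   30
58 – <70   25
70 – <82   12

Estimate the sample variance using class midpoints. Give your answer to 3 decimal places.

Midpoints: 16, 28, 40, 52, 64, 76
n = 152, Σfm = 6692, mean = 44.0263
Σfm² = 342128
Σf(m − x̄)² = Σfm² − (Σfm)²/n = 342128 − 6692²/152 = 47503.8947
Sample variance = 47503.8947 / 151 = 314.5953

314.595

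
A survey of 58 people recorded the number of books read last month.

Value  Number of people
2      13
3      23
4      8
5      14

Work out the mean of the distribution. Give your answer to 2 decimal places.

Values: 2, 3, 4, 5
Σfx = 13×2 + 23×3 + 8×4 + 14×5 = 197
n = Σf = 58
Mean = 197 / 58 = 3.3966

3.40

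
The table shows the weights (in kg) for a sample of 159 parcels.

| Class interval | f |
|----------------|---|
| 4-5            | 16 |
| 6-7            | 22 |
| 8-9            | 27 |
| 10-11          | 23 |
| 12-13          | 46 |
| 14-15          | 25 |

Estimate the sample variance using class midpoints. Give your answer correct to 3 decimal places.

10.169

Midpoints: 4.5, 6.5, 8.5, 10.5, 12.5, 14.5
n = 159, Σfm = 1623.5, mean = 10.2107
Σfm² = 18183.75
Σf(m − x̄)² = Σfm² − (Σfm)²/n = 18183.75 − 1623.5²/159 = 1606.6918
Sample variance = 1606.6918 / 158 = 10.1689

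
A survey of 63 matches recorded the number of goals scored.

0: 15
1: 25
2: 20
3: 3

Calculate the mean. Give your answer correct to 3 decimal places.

Values: 0, 1, 2, 3
Σfx = 15×0 + 25×1 + 20×2 + 3×3 = 74
n = Σf = 63
Mean = 74 / 63 = 1.1746

1.175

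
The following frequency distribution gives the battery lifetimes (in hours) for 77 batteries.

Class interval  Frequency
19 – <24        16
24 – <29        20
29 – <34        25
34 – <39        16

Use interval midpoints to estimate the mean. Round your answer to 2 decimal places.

29.16

Midpoints: 21.5, 26.5, 31.5, 36.5
Σfm = 16×21.5 + 20×26.5 + 25×31.5 + 16×36.5 = 2245.5
n = Σf = 77
Mean = 2245.5 / 77 = 29.1623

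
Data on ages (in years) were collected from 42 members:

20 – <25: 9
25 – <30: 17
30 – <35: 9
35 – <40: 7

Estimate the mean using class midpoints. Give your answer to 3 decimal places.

Midpoints: 22.5, 27.5, 32.5, 37.5
Σfm = 9×22.5 + 17×27.5 + 9×32.5 + 7×37.5 = 1225
n = Σf = 42
Mean = 1225 / 42 = 29.1667

29.167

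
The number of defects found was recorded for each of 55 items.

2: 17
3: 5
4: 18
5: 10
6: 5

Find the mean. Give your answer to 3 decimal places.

3.655

Values: 2, 3, 4, 5, 6
Σfx = 17×2 + 5×3 + 18×4 + 10×5 + 5×6 = 201
n = Σf = 55
Mean = 201 / 55 = 3.6545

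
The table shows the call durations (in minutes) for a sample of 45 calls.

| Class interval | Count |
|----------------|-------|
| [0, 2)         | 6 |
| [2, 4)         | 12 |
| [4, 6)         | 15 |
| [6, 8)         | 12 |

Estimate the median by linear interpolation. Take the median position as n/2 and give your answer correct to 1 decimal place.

4.6

Cumulative frequencies: 6, 18, 33, 45
n = 45; position = n/2 = 22.5.
This falls in the class [4, 6): L = 4, F = 18, f = 15, h = 2.
Median ≈ 4 + ((22.5 − 18) / 15) × 2 = 4.6000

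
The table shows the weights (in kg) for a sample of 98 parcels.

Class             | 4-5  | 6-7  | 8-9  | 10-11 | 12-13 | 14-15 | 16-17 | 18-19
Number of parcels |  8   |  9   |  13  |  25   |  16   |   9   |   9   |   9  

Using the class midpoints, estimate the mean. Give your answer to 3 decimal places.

11.357

Midpoints: 4.5, 6.5, 8.5, 10.5, 12.5, 14.5, 16.5, 18.5
Σfm = 8×4.5 + 9×6.5 + 13×8.5 + 25×10.5 + 16×12.5 + 9×14.5 + 9×16.5 + 9×18.5 = 1113
n = Σf = 98
Mean = 1113 / 98 = 11.3571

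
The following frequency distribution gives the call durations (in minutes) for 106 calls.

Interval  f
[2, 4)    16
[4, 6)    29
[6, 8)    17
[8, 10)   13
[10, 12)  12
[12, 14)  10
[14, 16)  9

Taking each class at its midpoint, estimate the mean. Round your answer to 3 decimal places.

7.792

Midpoints: 3, 5, 7, 9, 11, 13, 15
Σfm = 16×3 + 29×5 + 17×7 + 13×9 + 12×11 + 10×13 + 9×15 = 826
n = Σf = 106
Mean = 826 / 106 = 7.7925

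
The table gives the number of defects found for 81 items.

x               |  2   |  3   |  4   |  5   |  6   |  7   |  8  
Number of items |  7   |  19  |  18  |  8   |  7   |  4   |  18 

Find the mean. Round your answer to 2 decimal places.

Values: 2, 3, 4, 5, 6, 7, 8
Σfx = 7×2 + 19×3 + 18×4 + 8×5 + 7×6 + 4×7 + 18×8 = 397
n = Σf = 81
Mean = 397 / 81 = 4.9012

4.90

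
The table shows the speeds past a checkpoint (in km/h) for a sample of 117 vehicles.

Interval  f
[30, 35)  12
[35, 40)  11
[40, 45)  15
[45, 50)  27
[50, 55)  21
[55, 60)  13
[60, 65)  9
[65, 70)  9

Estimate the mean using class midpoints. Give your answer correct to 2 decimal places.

Midpoints: 32.5, 37.5, 42.5, 47.5, 52.5, 57.5, 62.5, 67.5
Σfm = 12×32.5 + 11×37.5 + 15×42.5 + 27×47.5 + 21×52.5 + 13×57.5 + 9×62.5 + 9×67.5 = 5742.5
n = Σf = 117
Mean = 5742.5 / 117 = 49.0812

49.08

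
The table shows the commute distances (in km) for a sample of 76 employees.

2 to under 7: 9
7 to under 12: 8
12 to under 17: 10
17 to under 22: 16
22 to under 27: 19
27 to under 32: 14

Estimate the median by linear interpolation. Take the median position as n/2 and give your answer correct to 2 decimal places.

20.44

Cumulative frequencies: 9, 17, 27, 43, 62, 76
n = 76; position = n/2 = 38.
This falls in the class 17 to under 22: L = 17, F = 27, f = 16, h = 5.
Median ≈ 17 + ((38 − 27) / 16) × 5 = 20.4375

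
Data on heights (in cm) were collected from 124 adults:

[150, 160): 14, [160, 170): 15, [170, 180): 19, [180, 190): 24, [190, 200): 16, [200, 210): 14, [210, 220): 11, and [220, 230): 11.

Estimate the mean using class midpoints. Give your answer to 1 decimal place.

Midpoints: 155, 165, 175, 185, 195, 205, 215, 225
Σfm = 14×155 + 15×165 + 19×175 + 24×185 + 16×195 + 14×205 + 11×215 + 11×225 = 23240
n = Σf = 124
Mean = 23240 / 124 = 187.4194

187.4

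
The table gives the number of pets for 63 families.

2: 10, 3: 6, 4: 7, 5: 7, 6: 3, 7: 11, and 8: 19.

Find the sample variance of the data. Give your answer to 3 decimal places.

5.189

Values: 2, 3, 4, 5, 6, 7, 8
n = 63, Σfx = 348, mean = 5.5238
Σfx² = 2244
Σf(x − x̄)² = Σfx² − (Σfx)²/n = 2244 − 348²/63 = 321.7143
Sample variance = 321.7143 / 62 = 5.1889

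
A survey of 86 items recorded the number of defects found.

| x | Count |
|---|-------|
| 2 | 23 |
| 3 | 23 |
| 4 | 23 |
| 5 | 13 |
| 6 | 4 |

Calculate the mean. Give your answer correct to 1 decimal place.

3.4

Values: 2, 3, 4, 5, 6
Σfx = 23×2 + 23×3 + 23×4 + 13×5 + 4×6 = 296
n = Σf = 86
Mean = 296 / 86 = 3.4419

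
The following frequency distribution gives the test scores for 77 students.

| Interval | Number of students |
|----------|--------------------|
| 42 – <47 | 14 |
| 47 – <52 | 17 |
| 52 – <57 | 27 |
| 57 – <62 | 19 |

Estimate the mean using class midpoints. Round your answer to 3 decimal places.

Midpoints: 44.5, 49.5, 54.5, 59.5
Σfm = 14×44.5 + 17×49.5 + 27×54.5 + 19×59.5 = 4066.5
n = Σf = 77
Mean = 4066.5 / 77 = 52.8117

52.812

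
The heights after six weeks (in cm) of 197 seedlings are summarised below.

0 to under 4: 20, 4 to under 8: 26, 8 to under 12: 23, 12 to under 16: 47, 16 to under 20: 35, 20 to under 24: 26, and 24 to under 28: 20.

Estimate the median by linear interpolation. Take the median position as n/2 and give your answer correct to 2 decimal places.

14.51

Cumulative frequencies: 20, 46, 69, 116, 151, 177, 197
n = 197; position = n/2 = 98.5.
This falls in the class 12 to under 16: L = 12, F = 69, f = 47, h = 4.
Median ≈ 12 + ((98.5 − 69) / 47) × 4 = 14.5106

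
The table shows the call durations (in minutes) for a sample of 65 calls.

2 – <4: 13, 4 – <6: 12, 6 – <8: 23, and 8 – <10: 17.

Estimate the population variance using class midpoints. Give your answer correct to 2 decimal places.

Midpoints: 3, 5, 7, 9
n = 65, Σfm = 413, mean = 6.3538
Σfm² = 2921
Σf(m − x̄)² = Σfm² − (Σfm)²/n = 2921 − 413²/65 = 296.8615
Population variance = 296.8615 / 65 = 4.5671

4.57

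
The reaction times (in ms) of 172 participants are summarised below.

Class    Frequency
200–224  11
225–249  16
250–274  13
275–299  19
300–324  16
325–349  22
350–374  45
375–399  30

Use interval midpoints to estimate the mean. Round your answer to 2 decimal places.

Midpoints: 212, 237, 262, 287, 312, 337, 362, 387
Σfm = 11×212 + 16×237 + 13×262 + 19×287 + 16×312 + 22×337 + 45×362 + 30×387 = 55289
n = Σf = 172
Mean = 55289 / 172 = 321.4477

321.45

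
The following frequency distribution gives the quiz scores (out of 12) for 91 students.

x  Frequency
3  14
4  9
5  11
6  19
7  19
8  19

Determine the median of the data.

Cumulative frequencies: 14, 23, 34, 53, 72, 91
n = 91, so the median is the value in position (n+1)/2 = 46.
Position 46 falls at value 6.

6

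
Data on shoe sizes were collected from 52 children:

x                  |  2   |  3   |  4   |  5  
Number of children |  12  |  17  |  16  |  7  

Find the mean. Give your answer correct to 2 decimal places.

Values: 2, 3, 4, 5
Σfx = 12×2 + 17×3 + 16×4 + 7×5 = 174
n = Σf = 52
Mean = 174 / 52 = 3.3462

3.35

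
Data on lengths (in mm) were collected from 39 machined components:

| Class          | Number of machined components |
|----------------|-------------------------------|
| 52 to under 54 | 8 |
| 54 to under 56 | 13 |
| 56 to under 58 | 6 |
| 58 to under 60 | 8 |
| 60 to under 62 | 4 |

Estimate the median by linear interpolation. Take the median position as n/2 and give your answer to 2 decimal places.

Cumulative frequencies: 8, 21, 27, 35, 39
n = 39; position = n/2 = 19.5.
This falls in the class 54 to under 56: L = 54, F = 8, f = 13, h = 2.
Median ≈ 54 + ((19.5 − 8) / 13) × 2 = 55.7692

55.77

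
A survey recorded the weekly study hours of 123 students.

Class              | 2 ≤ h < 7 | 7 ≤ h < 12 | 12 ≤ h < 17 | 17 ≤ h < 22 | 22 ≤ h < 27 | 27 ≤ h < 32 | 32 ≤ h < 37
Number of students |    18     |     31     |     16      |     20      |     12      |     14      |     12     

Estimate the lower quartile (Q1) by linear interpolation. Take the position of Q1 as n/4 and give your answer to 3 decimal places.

Cumulative frequencies: 18, 49, 65, 85, 97, 111, 123
n = 123; position = n/4 = 30.75.
This falls in the class 7 ≤ h < 12: L = 7, F = 18, f = 31, h = 5.
Lower quartile ≈ 7 + ((30.75 − 18) / 31) × 5 = 9.0565

9.056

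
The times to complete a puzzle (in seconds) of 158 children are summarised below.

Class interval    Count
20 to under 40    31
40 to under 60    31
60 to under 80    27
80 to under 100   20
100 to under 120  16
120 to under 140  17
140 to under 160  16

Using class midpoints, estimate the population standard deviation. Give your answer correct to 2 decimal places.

Midpoints: 30, 50, 70, 90, 110, 130, 150
n = 158, Σfm = 12540, mean = 79.3671
Σfm² = 1240600
Σf(m − x̄)² = Σfm² − (Σfm)²/n = 1240600 − 12540²/158 = 245336.7089
Population variance = 245336.7089 / 158 = 1552.7640
Standard deviation = √1552.7640 = 39.4051

39.41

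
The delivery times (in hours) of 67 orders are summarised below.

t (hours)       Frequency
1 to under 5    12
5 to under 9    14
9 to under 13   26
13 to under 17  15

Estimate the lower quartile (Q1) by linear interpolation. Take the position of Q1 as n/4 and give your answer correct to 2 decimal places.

6.36

Cumulative frequencies: 12, 26, 52, 67
n = 67; position = n/4 = 16.75.
This falls in the class 5 to under 9: L = 5, F = 12, f = 14, h = 4.
Lower quartile ≈ 5 + ((16.75 − 12) / 14) × 4 = 6.3571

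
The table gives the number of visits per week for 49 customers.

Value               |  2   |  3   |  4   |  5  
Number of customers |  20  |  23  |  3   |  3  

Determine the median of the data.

Cumulative frequencies: 20, 43, 46, 49
n = 49, so the median is the value in position (n+1)/2 = 25.
Position 25 falls at value 3.

3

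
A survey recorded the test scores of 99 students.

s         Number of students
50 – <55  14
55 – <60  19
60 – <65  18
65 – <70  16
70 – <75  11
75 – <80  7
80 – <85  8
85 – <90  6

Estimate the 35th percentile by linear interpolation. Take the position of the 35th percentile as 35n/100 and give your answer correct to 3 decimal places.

Cumulative frequencies: 14, 33, 51, 67, 78, 85, 93, 99
n = 99; position = 35n/100 = 34.65.
This falls in the class 60 – <65: L = 60, F = 33, f = 18, h = 5.
35th percentile ≈ 60 + ((34.65 − 33) / 18) × 5 = 60.4583

60.458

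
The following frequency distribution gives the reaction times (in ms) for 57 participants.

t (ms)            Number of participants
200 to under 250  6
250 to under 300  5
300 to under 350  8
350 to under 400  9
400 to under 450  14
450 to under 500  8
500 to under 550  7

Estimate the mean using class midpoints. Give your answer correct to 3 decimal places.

388.158

Midpoints: 225, 275, 325, 375, 425, 475, 525
Σfm = 6×225 + 5×275 + 8×325 + 9×375 + 14×425 + 8×475 + 7×525 = 22125
n = Σf = 57
Mean = 22125 / 57 = 388.1579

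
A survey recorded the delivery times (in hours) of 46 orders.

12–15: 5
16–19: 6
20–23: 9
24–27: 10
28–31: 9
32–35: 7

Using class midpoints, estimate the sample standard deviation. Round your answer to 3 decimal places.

Midpoints: 13.5, 17.5, 21.5, 25.5, 29.5, 33.5
n = 46, Σfm = 1121, mean = 24.3696
Σfm² = 29099.5
Σf(m − x̄)² = Σfm² − (Σfm)²/n = 29099.5 − 1121²/46 = 1781.2174
Sample variance = 1781.2174 / 45 = 39.5826
Standard deviation = √39.5826 = 6.2915

6.291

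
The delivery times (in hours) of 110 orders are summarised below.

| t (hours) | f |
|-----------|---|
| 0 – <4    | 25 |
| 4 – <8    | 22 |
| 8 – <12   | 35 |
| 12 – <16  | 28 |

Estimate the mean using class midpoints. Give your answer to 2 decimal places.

8.40

Midpoints: 2, 6, 10, 14
Σfm = 25×2 + 22×6 + 35×10 + 28×14 = 924
n = Σf = 110
Mean = 924 / 110 = 8.4000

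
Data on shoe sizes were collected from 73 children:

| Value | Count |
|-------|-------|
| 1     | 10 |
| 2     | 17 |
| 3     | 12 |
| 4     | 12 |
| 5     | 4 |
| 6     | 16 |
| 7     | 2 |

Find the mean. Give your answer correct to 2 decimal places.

3.53

Values: 1, 2, 3, 4, 5, 6, 7
Σfx = 10×1 + 17×2 + 12×3 + 12×4 + 4×5 + 16×6 + 2×7 = 258
n = Σf = 73
Mean = 258 / 73 = 3.5342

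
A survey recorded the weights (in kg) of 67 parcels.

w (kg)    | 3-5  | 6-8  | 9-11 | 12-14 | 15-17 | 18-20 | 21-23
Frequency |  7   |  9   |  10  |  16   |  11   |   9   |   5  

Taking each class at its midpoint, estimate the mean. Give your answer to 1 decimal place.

12.8

Midpoints: 4, 7, 10, 13, 16, 19, 22
Σfm = 7×4 + 9×7 + 10×10 + 16×13 + 11×16 + 9×19 + 5×22 = 856
n = Σf = 67
Mean = 856 / 67 = 12.7761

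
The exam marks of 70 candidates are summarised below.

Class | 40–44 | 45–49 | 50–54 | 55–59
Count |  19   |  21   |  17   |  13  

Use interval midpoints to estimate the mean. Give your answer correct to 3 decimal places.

48.714

Midpoints: 42, 47, 52, 57
Σfm = 19×42 + 21×47 + 17×52 + 13×57 = 3410
n = Σf = 70
Mean = 3410 / 70 = 48.7143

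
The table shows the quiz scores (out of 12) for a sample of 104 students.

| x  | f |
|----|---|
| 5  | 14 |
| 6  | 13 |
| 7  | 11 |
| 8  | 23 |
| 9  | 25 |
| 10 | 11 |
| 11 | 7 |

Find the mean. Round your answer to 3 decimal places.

Values: 5, 6, 7, 8, 9, 10, 11
Σfx = 14×5 + 13×6 + 11×7 + 23×8 + 25×9 + 11×10 + 7×11 = 821
n = Σf = 104
Mean = 821 / 104 = 7.8942

7.894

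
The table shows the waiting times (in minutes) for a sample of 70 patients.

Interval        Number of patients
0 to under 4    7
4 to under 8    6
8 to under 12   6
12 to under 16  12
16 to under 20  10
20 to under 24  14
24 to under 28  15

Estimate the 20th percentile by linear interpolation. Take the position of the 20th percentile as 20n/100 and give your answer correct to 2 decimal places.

8.67

Cumulative frequencies: 7, 13, 19, 31, 41, 55, 70
n = 70; position = 20n/100 = 14.
This falls in the class 8 to under 12: L = 8, F = 13, f = 6, h = 4.
20th percentile ≈ 8 + ((14 − 13) / 6) × 4 = 8.6667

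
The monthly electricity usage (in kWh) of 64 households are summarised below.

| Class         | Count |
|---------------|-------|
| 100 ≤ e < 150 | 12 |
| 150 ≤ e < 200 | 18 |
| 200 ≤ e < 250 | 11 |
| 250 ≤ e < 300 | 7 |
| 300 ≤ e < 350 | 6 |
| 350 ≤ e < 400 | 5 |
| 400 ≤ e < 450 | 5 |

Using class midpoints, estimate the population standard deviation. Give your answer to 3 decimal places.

92.650

Midpoints: 125, 175, 225, 275, 325, 375, 425
n = 64, Σfm = 15000, mean = 234.3750
Σfm² = 4065000
Σf(m − x̄)² = Σfm² − (Σfm)²/n = 4065000 − 15000²/64 = 549375.0000
Population variance = 549375.0000 / 64 = 8583.9844
Standard deviation = √8583.9844 = 92.6498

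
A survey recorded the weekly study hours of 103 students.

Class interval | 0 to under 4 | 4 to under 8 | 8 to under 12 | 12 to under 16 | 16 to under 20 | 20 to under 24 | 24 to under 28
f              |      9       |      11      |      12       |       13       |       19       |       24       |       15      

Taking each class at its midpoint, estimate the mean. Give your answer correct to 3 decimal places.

15.981

Midpoints: 2, 6, 10, 14, 18, 22, 26
Σfm = 9×2 + 11×6 + 12×10 + 13×14 + 19×18 + 24×22 + 15×26 = 1646
n = Σf = 103
Mean = 1646 / 103 = 15.9806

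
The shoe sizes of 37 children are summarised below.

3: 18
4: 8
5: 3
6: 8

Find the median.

Cumulative frequencies: 18, 26, 29, 37
n = 37, so the median is the value in position (n+1)/2 = 19.
Position 19 falls at value 4.

4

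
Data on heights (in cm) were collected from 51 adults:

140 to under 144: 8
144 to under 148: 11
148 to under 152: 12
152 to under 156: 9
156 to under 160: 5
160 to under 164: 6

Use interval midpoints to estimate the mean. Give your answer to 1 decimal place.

Midpoints: 142, 146, 150, 154, 158, 162
Σfm = 8×142 + 11×146 + 12×150 + 9×154 + 5×158 + 6×162 = 7690
n = Σf = 51
Mean = 7690 / 51 = 150.7843

150.8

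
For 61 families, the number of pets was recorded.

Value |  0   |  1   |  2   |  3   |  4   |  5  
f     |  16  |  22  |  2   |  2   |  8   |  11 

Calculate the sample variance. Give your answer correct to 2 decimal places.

Values: 0, 1, 2, 3, 4, 5
n = 61, Σfx = 119, mean = 1.9508
Σfx² = 451
Σf(x − x̄)² = Σfx² − (Σfx)²/n = 451 − 119²/61 = 218.8525
Sample variance = 218.8525 / 60 = 3.6475

3.65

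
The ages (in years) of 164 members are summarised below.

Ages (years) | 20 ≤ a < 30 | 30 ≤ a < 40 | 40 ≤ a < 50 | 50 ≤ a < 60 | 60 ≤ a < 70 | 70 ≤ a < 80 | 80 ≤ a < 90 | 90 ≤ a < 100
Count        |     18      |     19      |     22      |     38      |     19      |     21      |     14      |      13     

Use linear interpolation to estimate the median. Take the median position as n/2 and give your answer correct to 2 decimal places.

56.05

Cumulative frequencies: 18, 37, 59, 97, 116, 137, 151, 164
n = 164; position = n/2 = 82.
This falls in the class 50 ≤ a < 60: L = 50, F = 59, f = 38, h = 10.
Median ≈ 50 + ((82 − 59) / 38) × 10 = 56.0526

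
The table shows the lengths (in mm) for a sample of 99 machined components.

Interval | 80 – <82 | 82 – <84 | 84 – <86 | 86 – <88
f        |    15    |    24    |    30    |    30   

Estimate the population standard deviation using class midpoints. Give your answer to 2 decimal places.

2.09

Midpoints: 81, 83, 85, 87
n = 99, Σfm = 8367, mean = 84.5152
Σfm² = 707571
Σf(m − x̄)² = Σfm² − (Σfm)²/n = 707571 − 8367²/99 = 432.7273
Population variance = 432.7273 / 99 = 4.3710
Standard deviation = √4.3710 = 2.0907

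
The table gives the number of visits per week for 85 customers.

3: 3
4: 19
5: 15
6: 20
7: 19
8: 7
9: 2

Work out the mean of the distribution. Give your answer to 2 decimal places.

Values: 3, 4, 5, 6, 7, 8, 9
Σfx = 3×3 + 19×4 + 15×5 + 20×6 + 19×7 + 7×8 + 2×9 = 487
n = Σf = 85
Mean = 487 / 85 = 5.7294

5.73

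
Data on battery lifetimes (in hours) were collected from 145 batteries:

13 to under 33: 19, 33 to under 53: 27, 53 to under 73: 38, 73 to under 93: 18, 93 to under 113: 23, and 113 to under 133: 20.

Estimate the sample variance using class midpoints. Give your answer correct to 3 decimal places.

1024.981

Midpoints: 23, 43, 63, 83, 103, 123
n = 145, Σfm = 10315, mean = 71.1379
Σfm² = 881385
Σf(m − x̄)² = Σfm² − (Σfm)²/n = 881385 − 10315²/145 = 147597.2414
Sample variance = 147597.2414 / 144 = 1024.9808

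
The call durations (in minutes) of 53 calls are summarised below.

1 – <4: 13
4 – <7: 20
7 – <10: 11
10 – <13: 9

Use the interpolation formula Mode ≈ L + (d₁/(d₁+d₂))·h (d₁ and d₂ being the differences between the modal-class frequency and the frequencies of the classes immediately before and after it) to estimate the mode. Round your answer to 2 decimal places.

Modal class: 4 – <7 (highest frequency 20).
d₁ = 20 − 13 = 7, d₂ = 20 − 11 = 9
Mode ≈ 4 + (7/(7+9)) × 3 = 4 + 1.3125 = 5.3125

5.31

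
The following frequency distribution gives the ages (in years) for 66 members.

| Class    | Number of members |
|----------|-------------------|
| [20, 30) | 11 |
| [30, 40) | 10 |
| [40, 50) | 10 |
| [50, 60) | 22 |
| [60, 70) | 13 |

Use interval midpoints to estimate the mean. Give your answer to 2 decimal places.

47.42

Midpoints: 25, 35, 45, 55, 65
Σfm = 11×25 + 10×35 + 10×45 + 22×55 + 13×65 = 3130
n = Σf = 66
Mean = 3130 / 66 = 47.4242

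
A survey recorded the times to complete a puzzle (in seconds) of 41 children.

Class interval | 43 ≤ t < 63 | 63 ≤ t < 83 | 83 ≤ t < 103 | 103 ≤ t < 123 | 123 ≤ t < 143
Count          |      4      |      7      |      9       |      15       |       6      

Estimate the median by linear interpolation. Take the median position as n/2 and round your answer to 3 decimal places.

103.667

Cumulative frequencies: 4, 11, 20, 35, 41
n = 41; position = n/2 = 20.5.
This falls in the class 103 ≤ t < 123: L = 103, F = 20, f = 15, h = 20.
Median ≈ 103 + ((20.5 − 20) / 15) × 20 = 103.6667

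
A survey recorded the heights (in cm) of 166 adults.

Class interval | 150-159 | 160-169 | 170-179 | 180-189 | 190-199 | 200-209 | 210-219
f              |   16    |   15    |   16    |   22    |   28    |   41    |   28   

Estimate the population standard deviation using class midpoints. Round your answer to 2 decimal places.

Midpoints: 154.5, 164.5, 174.5, 184.5, 194.5, 204.5, 214.5
n = 166, Σfm = 31627, mean = 190.5241
Σfm² = 6086081.5
Σf(m − x̄)² = Σfm² − (Σfm)²/n = 6086081.5 − 31627²/166 = 60375.9036
Population variance = 60375.9036 / 166 = 363.7103
Standard deviation = √363.7103 = 19.0712

19.07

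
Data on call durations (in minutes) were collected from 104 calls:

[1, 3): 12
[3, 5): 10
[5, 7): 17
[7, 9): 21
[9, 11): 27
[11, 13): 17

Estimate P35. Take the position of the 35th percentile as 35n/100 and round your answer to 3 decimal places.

6.694

Cumulative frequencies: 12, 22, 39, 60, 87, 104
n = 104; position = 35n/100 = 36.4.
This falls in the class [5, 7): L = 5, F = 22, f = 17, h = 2.
35th percentile ≈ 5 + ((36.4 − 22) / 17) × 2 = 6.6941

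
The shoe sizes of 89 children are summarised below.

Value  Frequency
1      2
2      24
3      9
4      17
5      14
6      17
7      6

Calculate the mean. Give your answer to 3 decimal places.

4.034

Values: 1, 2, 3, 4, 5, 6, 7
Σfx = 2×1 + 24×2 + 9×3 + 17×4 + 14×5 + 17×6 + 6×7 = 359
n = Σf = 89
Mean = 359 / 89 = 4.0337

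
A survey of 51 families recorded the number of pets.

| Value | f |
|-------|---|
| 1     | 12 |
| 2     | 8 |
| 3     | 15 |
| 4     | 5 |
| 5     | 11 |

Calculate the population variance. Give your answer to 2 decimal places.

2.05

Values: 1, 2, 3, 4, 5
n = 51, Σfx = 148, mean = 2.9020
Σfx² = 534
Σf(x − x̄)² = Σfx² − (Σfx)²/n = 534 − 148²/51 = 104.5098
Population variance = 104.5098 / 51 = 2.0492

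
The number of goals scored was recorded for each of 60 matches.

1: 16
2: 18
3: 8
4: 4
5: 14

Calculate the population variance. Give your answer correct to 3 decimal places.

Values: 1, 2, 3, 4, 5
n = 60, Σfx = 162, mean = 2.7000
Σfx² = 574
Σf(x − x̄)² = Σfx² − (Σfx)²/n = 574 − 162²/60 = 136.6000
Population variance = 136.6000 / 60 = 2.2767

2.277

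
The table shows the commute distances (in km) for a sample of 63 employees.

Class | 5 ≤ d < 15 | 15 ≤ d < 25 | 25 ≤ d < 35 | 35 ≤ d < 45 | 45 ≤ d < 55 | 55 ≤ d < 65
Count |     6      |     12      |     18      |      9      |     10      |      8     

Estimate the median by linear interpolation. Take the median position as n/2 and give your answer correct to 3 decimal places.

Cumulative frequencies: 6, 18, 36, 45, 55, 63
n = 63; position = n/2 = 31.5.
This falls in the class 25 ≤ d < 35: L = 25, F = 18, f = 18, h = 10.
Median ≈ 25 + ((31.5 − 18) / 18) × 10 = 32.5000

32.500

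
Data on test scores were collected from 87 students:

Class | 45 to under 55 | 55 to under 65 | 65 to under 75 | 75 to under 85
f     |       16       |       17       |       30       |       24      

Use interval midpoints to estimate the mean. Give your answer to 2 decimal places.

Midpoints: 50, 60, 70, 80
Σfm = 16×50 + 17×60 + 30×70 + 24×80 = 5840
n = Σf = 87
Mean = 5840 / 87 = 67.1264

67.13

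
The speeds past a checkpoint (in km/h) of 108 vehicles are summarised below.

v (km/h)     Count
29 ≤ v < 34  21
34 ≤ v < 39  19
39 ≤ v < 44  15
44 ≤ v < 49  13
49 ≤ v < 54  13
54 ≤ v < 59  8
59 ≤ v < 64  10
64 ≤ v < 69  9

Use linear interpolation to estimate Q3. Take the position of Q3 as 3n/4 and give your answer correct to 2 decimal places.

Cumulative frequencies: 21, 40, 55, 68, 81, 89, 99, 108
n = 108; position = 3n/4 = 81.
This falls in the class 49 ≤ v < 54: L = 49, F = 68, f = 13, h = 5.
Upper quartile ≈ 49 + ((81 − 68) / 13) × 5 = 54.0000

54.00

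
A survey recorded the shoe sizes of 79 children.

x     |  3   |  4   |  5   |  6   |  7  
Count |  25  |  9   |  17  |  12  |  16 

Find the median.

Cumulative frequencies: 25, 34, 51, 63, 79
n = 79, so the median is the value in position (n+1)/2 = 40.
Position 40 falls at value 5.

5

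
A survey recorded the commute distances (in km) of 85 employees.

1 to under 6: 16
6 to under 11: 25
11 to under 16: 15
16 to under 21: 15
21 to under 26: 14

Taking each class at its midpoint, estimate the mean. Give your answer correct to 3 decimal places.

Midpoints: 3.5, 8.5, 13.5, 18.5, 23.5
Σfm = 16×3.5 + 25×8.5 + 15×13.5 + 15×18.5 + 14×23.5 = 1077.5
n = Σf = 85
Mean = 1077.5 / 85 = 12.6765

12.676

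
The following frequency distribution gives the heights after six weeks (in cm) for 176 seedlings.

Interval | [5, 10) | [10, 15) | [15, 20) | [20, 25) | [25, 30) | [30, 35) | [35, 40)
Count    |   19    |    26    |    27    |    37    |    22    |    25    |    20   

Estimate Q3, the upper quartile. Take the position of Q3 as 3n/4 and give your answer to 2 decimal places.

Cumulative frequencies: 19, 45, 72, 109, 131, 156, 176
n = 176; position = 3n/4 = 132.
This falls in the class [30, 35): L = 30, F = 131, f = 25, h = 5.
Upper quartile ≈ 30 + ((132 − 131) / 25) × 5 = 30.2000

30.20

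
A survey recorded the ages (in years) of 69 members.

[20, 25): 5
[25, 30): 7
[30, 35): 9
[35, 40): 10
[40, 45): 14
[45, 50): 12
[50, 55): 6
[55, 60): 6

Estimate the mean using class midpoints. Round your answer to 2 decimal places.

40.54

Midpoints: 22.5, 27.5, 32.5, 37.5, 42.5, 47.5, 52.5, 57.5
Σfm = 5×22.5 + 7×27.5 + 9×32.5 + 10×37.5 + 14×42.5 + 12×47.5 + 6×52.5 + 6×57.5 = 2797.5
n = Σf = 69
Mean = 2797.5 / 69 = 40.5435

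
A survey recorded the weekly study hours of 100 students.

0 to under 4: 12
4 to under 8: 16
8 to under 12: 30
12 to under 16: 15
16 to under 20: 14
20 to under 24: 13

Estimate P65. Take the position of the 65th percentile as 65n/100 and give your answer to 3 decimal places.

Cumulative frequencies: 12, 28, 58, 73, 87, 100
n = 100; position = 65n/100 = 65.
This falls in the class 12 to under 16: L = 12, F = 58, f = 15, h = 4.
65th percentile ≈ 12 + ((65 − 58) / 15) × 4 = 13.8667

13.867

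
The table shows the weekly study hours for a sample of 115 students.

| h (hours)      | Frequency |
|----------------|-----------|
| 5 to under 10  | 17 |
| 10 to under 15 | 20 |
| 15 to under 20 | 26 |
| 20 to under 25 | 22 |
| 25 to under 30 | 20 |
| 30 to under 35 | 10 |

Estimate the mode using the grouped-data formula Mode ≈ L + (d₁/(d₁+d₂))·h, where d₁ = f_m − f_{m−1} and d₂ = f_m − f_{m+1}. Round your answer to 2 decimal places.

18.00

Modal class: 15 to under 20 (highest frequency 26).
d₁ = 26 − 20 = 6, d₂ = 26 − 22 = 4
Mode ≈ 15 + (6/(6+4)) × 5 = 15 + 3.0000 = 18.0000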